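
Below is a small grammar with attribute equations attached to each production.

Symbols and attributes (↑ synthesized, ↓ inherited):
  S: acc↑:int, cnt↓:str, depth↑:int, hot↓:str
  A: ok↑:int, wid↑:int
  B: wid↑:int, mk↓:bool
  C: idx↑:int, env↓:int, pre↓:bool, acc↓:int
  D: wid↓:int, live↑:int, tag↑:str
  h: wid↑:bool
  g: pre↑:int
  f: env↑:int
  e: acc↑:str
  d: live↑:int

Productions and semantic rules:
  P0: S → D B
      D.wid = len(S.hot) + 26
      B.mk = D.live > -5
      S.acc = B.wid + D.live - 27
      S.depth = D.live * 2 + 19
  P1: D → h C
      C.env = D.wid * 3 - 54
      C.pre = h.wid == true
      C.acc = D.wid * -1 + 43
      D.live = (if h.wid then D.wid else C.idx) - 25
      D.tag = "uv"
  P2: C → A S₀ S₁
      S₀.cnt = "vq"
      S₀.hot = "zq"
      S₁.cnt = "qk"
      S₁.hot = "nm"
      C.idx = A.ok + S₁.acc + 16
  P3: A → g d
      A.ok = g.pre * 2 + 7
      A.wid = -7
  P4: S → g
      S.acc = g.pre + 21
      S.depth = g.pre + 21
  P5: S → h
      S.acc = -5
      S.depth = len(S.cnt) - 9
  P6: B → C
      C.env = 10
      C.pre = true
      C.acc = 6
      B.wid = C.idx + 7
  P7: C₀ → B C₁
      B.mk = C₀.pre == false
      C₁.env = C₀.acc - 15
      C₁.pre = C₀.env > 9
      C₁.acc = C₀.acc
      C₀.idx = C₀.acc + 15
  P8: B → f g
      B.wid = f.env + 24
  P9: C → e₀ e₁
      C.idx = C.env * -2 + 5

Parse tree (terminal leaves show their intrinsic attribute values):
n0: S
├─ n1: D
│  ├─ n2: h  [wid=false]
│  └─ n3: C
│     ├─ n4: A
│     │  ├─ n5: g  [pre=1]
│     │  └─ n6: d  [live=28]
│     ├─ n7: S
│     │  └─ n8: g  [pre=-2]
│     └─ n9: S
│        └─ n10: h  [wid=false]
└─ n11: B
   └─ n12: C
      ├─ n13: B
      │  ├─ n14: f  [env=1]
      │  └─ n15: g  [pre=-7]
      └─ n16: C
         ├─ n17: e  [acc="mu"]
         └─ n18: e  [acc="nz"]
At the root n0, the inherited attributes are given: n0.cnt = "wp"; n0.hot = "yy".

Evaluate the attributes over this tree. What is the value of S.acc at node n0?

1. n0.cnt = "wp"  [given at root]
2. n0.hot = "yy"  [given at root]
3. n1.wid = 28  [len(S.hot) + 26]
4. n2.wid = false  [terminal]
5. n3.env = 30  [D.wid * 3 - 54]
6. n3.pre = false  [h.wid == true]
7. n3.acc = 15  [D.wid * -1 + 43]
8. n5.pre = 1  [terminal]
9. n6.live = 28  [terminal]
10. n4.ok = 9  [g.pre * 2 + 7]
11. n4.wid = -7  [-7]
12. n7.cnt = "vq"  ["vq"]
13. n7.hot = "zq"  ["zq"]
14. n8.pre = -2  [terminal]
15. n7.acc = 19  [g.pre + 21]
16. n7.depth = 19  [g.pre + 21]
17. n9.cnt = "qk"  ["qk"]
18. n9.hot = "nm"  ["nm"]
19. n10.wid = false  [terminal]
20. n9.acc = -5  [-5]
21. n9.depth = -7  [len(S.cnt) - 9]
22. n3.idx = 20  [A.ok + S₁.acc + 16]
23. n1.live = -5  [(if h.wid then D.wid else C.idx) - 25]
24. n1.tag = "uv"  ["uv"]
25. n11.mk = false  [D.live > -5]
26. n12.env = 10  [10]
27. n12.pre = true  [true]
28. n12.acc = 6  [6]
29. n13.mk = false  [C₀.pre == false]
30. n14.env = 1  [terminal]
31. n15.pre = -7  [terminal]
32. n13.wid = 25  [f.env + 24]
33. n16.env = -9  [C₀.acc - 15]
34. n16.pre = true  [C₀.env > 9]
35. n16.acc = 6  [C₀.acc]
36. n17.acc = "mu"  [terminal]
37. n18.acc = "nz"  [terminal]
38. n16.idx = 23  [C.env * -2 + 5]
39. n12.idx = 21  [C₀.acc + 15]
40. n11.wid = 28  [C.idx + 7]
41. n0.acc = -4  [B.wid + D.live - 27]
42. n0.depth = 9  [D.live * 2 + 19]

-4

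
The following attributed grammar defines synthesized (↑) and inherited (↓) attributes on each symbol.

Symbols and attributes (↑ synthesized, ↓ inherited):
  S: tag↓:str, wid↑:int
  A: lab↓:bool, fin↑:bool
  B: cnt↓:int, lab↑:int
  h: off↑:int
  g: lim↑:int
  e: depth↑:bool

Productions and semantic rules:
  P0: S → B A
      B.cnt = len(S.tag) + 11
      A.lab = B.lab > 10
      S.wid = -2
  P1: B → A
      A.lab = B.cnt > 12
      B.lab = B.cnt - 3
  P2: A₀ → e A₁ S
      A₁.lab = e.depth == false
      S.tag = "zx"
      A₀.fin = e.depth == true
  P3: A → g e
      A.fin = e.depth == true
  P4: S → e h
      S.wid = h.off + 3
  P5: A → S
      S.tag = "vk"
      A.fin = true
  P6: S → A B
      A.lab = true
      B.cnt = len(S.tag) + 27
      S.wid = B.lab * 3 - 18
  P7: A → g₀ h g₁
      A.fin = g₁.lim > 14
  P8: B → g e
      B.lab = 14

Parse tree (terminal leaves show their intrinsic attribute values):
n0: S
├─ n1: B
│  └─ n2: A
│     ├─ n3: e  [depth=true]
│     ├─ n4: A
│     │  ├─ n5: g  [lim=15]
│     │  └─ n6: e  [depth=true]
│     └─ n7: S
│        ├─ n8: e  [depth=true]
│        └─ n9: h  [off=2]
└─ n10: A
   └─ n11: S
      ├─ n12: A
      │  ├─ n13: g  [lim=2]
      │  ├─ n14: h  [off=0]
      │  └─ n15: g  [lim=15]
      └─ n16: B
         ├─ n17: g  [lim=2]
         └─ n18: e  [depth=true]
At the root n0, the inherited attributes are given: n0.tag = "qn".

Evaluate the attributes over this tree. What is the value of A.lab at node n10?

1. n0.tag = "qn"  [given at root]
2. n1.cnt = 13  [len(S.tag) + 11]
3. n2.lab = true  [B.cnt > 12]
4. n3.depth = true  [terminal]
5. n4.lab = false  [e.depth == false]
6. n5.lim = 15  [terminal]
7. n6.depth = true  [terminal]
8. n4.fin = true  [e.depth == true]
9. n7.tag = "zx"  ["zx"]
10. n8.depth = true  [terminal]
11. n9.off = 2  [terminal]
12. n7.wid = 5  [h.off + 3]
13. n2.fin = true  [e.depth == true]
14. n1.lab = 10  [B.cnt - 3]
15. n10.lab = false  [B.lab > 10]
16. n11.tag = "vk"  ["vk"]
17. n12.lab = true  [true]
18. n13.lim = 2  [terminal]
19. n14.off = 0  [terminal]
20. n15.lim = 15  [terminal]
21. n12.fin = true  [g₁.lim > 14]
22. n16.cnt = 29  [len(S.tag) + 27]
23. n17.lim = 2  [terminal]
24. n18.depth = true  [terminal]
25. n16.lab = 14  [14]
26. n11.wid = 24  [B.lab * 3 - 18]
27. n10.fin = true  [true]
28. n0.wid = -2  [-2]

false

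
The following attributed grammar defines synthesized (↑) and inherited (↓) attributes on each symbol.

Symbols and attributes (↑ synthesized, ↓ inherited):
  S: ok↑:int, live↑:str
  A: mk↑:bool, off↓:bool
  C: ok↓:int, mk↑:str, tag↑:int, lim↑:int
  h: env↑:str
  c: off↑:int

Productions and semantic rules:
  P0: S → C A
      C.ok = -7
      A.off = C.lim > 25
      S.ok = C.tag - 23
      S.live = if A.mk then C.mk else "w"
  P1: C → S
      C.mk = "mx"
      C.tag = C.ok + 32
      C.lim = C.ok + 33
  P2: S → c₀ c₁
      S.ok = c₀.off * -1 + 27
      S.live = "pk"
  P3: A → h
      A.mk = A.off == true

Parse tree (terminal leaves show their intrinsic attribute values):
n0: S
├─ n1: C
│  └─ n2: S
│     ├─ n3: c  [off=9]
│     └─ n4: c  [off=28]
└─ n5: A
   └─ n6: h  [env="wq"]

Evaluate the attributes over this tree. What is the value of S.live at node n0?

1. n1.ok = -7  [-7]
2. n3.off = 9  [terminal]
3. n4.off = 28  [terminal]
4. n2.ok = 18  [c₀.off * -1 + 27]
5. n2.live = "pk"  ["pk"]
6. n1.mk = "mx"  ["mx"]
7. n1.tag = 25  [C.ok + 32]
8. n1.lim = 26  [C.ok + 33]
9. n5.off = true  [C.lim > 25]
10. n6.env = "wq"  [terminal]
11. n5.mk = true  [A.off == true]
12. n0.ok = 2  [C.tag - 23]
13. n0.live = "mx"  [if A.mk then C.mk else "w"]

"mx"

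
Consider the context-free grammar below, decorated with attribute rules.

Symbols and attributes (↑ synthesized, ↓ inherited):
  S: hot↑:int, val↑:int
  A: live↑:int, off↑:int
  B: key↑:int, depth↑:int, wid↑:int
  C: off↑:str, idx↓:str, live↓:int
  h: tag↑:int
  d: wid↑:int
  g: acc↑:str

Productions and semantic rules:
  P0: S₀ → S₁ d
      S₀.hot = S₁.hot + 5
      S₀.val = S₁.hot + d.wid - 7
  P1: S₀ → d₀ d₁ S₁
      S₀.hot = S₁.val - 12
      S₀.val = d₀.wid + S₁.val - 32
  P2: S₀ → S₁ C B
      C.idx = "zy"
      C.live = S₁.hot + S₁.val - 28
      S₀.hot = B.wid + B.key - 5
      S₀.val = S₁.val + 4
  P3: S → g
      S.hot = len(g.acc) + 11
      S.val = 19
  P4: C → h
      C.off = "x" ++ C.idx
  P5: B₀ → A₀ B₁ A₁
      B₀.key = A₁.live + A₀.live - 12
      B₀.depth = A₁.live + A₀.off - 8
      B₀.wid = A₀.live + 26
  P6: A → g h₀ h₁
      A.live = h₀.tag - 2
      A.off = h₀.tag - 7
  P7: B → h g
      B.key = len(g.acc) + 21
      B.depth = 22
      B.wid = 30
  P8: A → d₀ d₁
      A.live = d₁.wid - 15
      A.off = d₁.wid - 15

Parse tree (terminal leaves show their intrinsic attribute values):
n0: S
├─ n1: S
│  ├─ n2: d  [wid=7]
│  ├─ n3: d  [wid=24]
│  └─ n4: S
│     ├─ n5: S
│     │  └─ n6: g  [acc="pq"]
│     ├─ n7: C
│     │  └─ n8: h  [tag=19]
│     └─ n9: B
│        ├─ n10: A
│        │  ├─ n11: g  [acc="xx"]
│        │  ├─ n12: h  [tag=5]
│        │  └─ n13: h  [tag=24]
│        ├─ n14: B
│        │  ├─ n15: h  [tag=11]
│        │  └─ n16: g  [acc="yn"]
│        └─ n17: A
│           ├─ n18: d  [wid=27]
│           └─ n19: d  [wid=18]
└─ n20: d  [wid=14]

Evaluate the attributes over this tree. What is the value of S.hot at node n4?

18

1. n2.wid = 7  [terminal]
2. n3.wid = 24  [terminal]
3. n6.acc = "pq"  [terminal]
4. n5.hot = 13  [len(g.acc) + 11]
5. n5.val = 19  [19]
6. n7.idx = "zy"  ["zy"]
7. n7.live = 4  [S₁.hot + S₁.val - 28]
8. n8.tag = 19  [terminal]
9. n7.off = "xzy"  ["x" ++ C.idx]
10. n11.acc = "xx"  [terminal]
11. n12.tag = 5  [terminal]
12. n13.tag = 24  [terminal]
13. n10.live = 3  [h₀.tag - 2]
14. n10.off = -2  [h₀.tag - 7]
15. n15.tag = 11  [terminal]
16. n16.acc = "yn"  [terminal]
17. n14.key = 23  [len(g.acc) + 21]
18. n14.depth = 22  [22]
19. n14.wid = 30  [30]
20. n18.wid = 27  [terminal]
21. n19.wid = 18  [terminal]
22. n17.live = 3  [d₁.wid - 15]
23. n17.off = 3  [d₁.wid - 15]
24. n9.key = -6  [A₁.live + A₀.live - 12]
25. n9.depth = -7  [A₁.live + A₀.off - 8]
26. n9.wid = 29  [A₀.live + 26]
27. n4.hot = 18  [B.wid + B.key - 5]
28. n4.val = 23  [S₁.val + 4]
29. n1.hot = 11  [S₁.val - 12]
30. n1.val = -2  [d₀.wid + S₁.val - 32]
31. n20.wid = 14  [terminal]
32. n0.hot = 16  [S₁.hot + 5]
33. n0.val = 18  [S₁.hot + d.wid - 7]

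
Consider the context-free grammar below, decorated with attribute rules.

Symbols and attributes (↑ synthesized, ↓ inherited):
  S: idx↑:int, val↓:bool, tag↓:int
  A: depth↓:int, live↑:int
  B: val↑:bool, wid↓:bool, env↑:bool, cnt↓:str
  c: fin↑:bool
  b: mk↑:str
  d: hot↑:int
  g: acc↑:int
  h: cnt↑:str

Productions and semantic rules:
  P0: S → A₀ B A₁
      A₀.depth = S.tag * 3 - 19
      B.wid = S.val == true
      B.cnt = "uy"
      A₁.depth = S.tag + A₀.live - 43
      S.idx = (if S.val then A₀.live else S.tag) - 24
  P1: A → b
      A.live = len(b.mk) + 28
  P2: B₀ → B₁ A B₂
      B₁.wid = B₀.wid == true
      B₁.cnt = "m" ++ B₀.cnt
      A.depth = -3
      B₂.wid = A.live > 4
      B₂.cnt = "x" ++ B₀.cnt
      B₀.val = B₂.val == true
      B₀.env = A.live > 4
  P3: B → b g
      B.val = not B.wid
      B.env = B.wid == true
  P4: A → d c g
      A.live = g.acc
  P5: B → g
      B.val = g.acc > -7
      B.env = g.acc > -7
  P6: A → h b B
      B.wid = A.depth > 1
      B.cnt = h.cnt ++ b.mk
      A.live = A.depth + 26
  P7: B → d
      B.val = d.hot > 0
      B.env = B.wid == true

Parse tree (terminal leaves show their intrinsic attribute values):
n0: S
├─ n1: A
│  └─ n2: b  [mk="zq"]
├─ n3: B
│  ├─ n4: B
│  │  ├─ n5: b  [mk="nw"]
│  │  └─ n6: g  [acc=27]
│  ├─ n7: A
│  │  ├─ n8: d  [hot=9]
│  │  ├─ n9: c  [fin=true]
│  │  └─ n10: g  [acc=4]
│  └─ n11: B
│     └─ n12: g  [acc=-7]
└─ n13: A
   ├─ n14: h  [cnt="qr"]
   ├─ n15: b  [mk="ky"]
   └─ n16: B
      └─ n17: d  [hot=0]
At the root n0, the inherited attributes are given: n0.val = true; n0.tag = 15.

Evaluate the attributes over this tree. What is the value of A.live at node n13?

28

1. n0.val = true  [given at root]
2. n0.tag = 15  [given at root]
3. n1.depth = 26  [S.tag * 3 - 19]
4. n2.mk = "zq"  [terminal]
5. n1.live = 30  [len(b.mk) + 28]
6. n3.wid = true  [S.val == true]
7. n3.cnt = "uy"  ["uy"]
8. n4.wid = true  [B₀.wid == true]
9. n4.cnt = "muy"  ["m" ++ B₀.cnt]
10. n5.mk = "nw"  [terminal]
11. n6.acc = 27  [terminal]
12. n4.val = false  [not B.wid]
13. n4.env = true  [B.wid == true]
14. n7.depth = -3  [-3]
15. n8.hot = 9  [terminal]
16. n9.fin = true  [terminal]
17. n10.acc = 4  [terminal]
18. n7.live = 4  [g.acc]
19. n11.wid = false  [A.live > 4]
20. n11.cnt = "xuy"  ["x" ++ B₀.cnt]
21. n12.acc = -7  [terminal]
22. n11.val = false  [g.acc > -7]
23. n11.env = false  [g.acc > -7]
24. n3.val = false  [B₂.val == true]
25. n3.env = false  [A.live > 4]
26. n13.depth = 2  [S.tag + A₀.live - 43]
27. n14.cnt = "qr"  [terminal]
28. n15.mk = "ky"  [terminal]
29. n16.wid = true  [A.depth > 1]
30. n16.cnt = "qrky"  [h.cnt ++ b.mk]
31. n17.hot = 0  [terminal]
32. n16.val = false  [d.hot > 0]
33. n16.env = true  [B.wid == true]
34. n13.live = 28  [A.depth + 26]
35. n0.idx = 6  [(if S.val then A₀.live else S.tag) - 24]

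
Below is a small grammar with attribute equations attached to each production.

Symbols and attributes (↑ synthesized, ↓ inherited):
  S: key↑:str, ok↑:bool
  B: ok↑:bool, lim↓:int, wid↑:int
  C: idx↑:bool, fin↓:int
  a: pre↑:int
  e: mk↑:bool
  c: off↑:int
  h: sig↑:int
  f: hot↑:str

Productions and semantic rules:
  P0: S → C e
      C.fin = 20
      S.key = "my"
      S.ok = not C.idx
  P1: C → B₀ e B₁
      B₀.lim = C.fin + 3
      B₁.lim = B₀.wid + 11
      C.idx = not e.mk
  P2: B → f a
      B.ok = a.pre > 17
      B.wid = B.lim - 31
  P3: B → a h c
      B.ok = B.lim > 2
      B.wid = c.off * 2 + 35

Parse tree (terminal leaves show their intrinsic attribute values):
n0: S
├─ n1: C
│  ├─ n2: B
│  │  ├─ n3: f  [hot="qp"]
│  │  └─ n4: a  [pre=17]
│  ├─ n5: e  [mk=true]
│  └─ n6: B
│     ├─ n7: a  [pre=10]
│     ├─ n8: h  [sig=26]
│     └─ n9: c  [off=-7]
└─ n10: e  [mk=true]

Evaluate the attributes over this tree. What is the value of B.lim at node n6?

1. n1.fin = 20  [20]
2. n2.lim = 23  [C.fin + 3]
3. n3.hot = "qp"  [terminal]
4. n4.pre = 17  [terminal]
5. n2.ok = false  [a.pre > 17]
6. n2.wid = -8  [B.lim - 31]
7. n5.mk = true  [terminal]
8. n6.lim = 3  [B₀.wid + 11]
9. n7.pre = 10  [terminal]
10. n8.sig = 26  [terminal]
11. n9.off = -7  [terminal]
12. n6.ok = true  [B.lim > 2]
13. n6.wid = 21  [c.off * 2 + 35]
14. n1.idx = false  [not e.mk]
15. n10.mk = true  [terminal]
16. n0.key = "my"  ["my"]
17. n0.ok = true  [not C.idx]

3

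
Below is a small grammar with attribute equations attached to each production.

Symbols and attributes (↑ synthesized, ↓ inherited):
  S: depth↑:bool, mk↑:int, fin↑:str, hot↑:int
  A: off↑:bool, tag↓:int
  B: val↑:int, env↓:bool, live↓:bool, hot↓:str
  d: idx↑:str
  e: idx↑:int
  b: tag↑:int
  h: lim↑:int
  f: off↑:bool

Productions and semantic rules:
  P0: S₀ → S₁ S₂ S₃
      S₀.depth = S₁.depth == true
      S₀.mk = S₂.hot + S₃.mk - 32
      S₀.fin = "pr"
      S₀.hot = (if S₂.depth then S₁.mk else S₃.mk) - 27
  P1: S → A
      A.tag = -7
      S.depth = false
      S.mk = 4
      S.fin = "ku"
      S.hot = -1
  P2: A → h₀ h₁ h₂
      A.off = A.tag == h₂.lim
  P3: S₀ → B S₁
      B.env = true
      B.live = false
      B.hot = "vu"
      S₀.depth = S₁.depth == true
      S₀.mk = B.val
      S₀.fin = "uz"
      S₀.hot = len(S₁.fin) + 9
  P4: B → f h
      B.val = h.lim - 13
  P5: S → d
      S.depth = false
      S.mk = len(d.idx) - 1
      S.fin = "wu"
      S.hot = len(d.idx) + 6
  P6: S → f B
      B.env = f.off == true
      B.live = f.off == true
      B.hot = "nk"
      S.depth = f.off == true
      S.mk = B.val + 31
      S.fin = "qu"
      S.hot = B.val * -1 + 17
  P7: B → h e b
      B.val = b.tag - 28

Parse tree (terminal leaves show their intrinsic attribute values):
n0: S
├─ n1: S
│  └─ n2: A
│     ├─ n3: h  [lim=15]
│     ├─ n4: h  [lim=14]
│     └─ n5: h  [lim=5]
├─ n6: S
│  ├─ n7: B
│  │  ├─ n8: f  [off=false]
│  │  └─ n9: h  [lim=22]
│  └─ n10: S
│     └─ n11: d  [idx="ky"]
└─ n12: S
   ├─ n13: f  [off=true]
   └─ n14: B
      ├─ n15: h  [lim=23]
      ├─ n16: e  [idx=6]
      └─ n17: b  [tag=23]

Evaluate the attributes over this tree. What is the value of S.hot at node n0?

-1

1. n2.tag = -7  [-7]
2. n3.lim = 15  [terminal]
3. n4.lim = 14  [terminal]
4. n5.lim = 5  [terminal]
5. n2.off = false  [A.tag == h₂.lim]
6. n1.depth = false  [false]
7. n1.mk = 4  [4]
8. n1.fin = "ku"  ["ku"]
9. n1.hot = -1  [-1]
10. n7.env = true  [true]
11. n7.live = false  [false]
12. n7.hot = "vu"  ["vu"]
13. n8.off = false  [terminal]
14. n9.lim = 22  [terminal]
15. n7.val = 9  [h.lim - 13]
16. n11.idx = "ky"  [terminal]
17. n10.depth = false  [false]
18. n10.mk = 1  [len(d.idx) - 1]
19. n10.fin = "wu"  ["wu"]
20. n10.hot = 8  [len(d.idx) + 6]
21. n6.depth = false  [S₁.depth == true]
22. n6.mk = 9  [B.val]
23. n6.fin = "uz"  ["uz"]
24. n6.hot = 11  [len(S₁.fin) + 9]
25. n13.off = true  [terminal]
26. n14.env = true  [f.off == true]
27. n14.live = true  [f.off == true]
28. n14.hot = "nk"  ["nk"]
29. n15.lim = 23  [terminal]
30. n16.idx = 6  [terminal]
31. n17.tag = 23  [terminal]
32. n14.val = -5  [b.tag - 28]
33. n12.depth = true  [f.off == true]
34. n12.mk = 26  [B.val + 31]
35. n12.fin = "qu"  ["qu"]
36. n12.hot = 22  [B.val * -1 + 17]
37. n0.depth = false  [S₁.depth == true]
38. n0.mk = 5  [S₂.hot + S₃.mk - 32]
39. n0.fin = "pr"  ["pr"]
40. n0.hot = -1  [(if S₂.depth then S₁.mk else S₃.mk) - 27]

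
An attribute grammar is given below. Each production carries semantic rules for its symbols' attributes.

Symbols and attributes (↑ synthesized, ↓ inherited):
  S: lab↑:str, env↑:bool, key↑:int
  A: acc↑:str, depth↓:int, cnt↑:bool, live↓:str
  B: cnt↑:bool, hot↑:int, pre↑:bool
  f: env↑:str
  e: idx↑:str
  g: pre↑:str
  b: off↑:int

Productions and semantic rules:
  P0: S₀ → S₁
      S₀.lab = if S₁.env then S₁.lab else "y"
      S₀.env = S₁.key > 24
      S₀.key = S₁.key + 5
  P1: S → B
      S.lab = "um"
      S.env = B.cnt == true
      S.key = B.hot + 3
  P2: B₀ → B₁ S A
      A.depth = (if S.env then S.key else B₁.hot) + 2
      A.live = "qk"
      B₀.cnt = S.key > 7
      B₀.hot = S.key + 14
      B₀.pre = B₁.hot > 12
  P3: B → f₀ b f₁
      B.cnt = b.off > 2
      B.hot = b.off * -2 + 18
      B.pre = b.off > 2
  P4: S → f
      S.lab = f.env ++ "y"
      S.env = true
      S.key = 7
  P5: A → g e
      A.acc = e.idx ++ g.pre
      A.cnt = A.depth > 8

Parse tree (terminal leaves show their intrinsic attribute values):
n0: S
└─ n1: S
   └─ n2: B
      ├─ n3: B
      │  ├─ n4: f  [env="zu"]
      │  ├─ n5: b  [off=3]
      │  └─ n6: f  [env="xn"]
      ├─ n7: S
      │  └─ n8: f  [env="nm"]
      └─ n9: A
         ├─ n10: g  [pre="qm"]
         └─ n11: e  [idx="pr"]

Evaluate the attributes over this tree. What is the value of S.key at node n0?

29

1. n4.env = "zu"  [terminal]
2. n5.off = 3  [terminal]
3. n6.env = "xn"  [terminal]
4. n3.cnt = true  [b.off > 2]
5. n3.hot = 12  [b.off * -2 + 18]
6. n3.pre = true  [b.off > 2]
7. n8.env = "nm"  [terminal]
8. n7.lab = "nmy"  [f.env ++ "y"]
9. n7.env = true  [true]
10. n7.key = 7  [7]
11. n9.depth = 9  [(if S.env then S.key else B₁.hot) + 2]
12. n9.live = "qk"  ["qk"]
13. n10.pre = "qm"  [terminal]
14. n11.idx = "pr"  [terminal]
15. n9.acc = "prqm"  [e.idx ++ g.pre]
16. n9.cnt = true  [A.depth > 8]
17. n2.cnt = false  [S.key > 7]
18. n2.hot = 21  [S.key + 14]
19. n2.pre = false  [B₁.hot > 12]
20. n1.lab = "um"  ["um"]
21. n1.env = false  [B.cnt == true]
22. n1.key = 24  [B.hot + 3]
23. n0.lab = "y"  [if S₁.env then S₁.lab else "y"]
24. n0.env = false  [S₁.key > 24]
25. n0.key = 29  [S₁.key + 5]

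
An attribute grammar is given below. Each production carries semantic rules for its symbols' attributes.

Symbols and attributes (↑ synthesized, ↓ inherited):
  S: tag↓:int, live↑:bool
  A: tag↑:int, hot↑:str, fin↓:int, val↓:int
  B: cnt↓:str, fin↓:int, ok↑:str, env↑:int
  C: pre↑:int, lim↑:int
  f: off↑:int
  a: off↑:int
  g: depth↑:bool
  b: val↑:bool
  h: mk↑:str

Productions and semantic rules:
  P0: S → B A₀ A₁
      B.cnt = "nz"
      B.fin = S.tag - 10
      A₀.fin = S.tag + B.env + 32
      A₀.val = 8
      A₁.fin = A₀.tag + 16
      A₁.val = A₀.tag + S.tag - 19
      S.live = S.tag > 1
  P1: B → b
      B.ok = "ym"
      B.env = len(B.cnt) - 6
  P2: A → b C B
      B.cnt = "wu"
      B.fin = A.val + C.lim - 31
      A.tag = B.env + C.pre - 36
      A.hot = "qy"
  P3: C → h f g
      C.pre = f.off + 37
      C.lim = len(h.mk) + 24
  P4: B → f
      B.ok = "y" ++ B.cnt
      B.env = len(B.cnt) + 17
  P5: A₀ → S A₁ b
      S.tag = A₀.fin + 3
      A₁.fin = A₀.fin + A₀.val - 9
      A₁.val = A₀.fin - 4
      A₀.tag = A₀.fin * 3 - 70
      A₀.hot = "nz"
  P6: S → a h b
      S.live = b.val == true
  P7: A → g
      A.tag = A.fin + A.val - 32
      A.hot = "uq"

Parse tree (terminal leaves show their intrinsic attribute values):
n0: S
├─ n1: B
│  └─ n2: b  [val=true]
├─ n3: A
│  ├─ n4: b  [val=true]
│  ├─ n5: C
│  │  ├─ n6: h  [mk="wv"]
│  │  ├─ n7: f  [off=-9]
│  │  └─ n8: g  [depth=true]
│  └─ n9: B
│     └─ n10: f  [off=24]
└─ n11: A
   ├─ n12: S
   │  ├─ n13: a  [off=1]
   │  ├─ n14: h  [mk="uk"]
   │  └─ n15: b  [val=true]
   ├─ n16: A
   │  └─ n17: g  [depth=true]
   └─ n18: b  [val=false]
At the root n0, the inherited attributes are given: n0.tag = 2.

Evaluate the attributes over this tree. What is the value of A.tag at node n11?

1. n0.tag = 2  [given at root]
2. n1.cnt = "nz"  ["nz"]
3. n1.fin = -8  [S.tag - 10]
4. n2.val = true  [terminal]
5. n1.ok = "ym"  ["ym"]
6. n1.env = -4  [len(B.cnt) - 6]
7. n3.fin = 30  [S.tag + B.env + 32]
8. n3.val = 8  [8]
9. n4.val = true  [terminal]
10. n6.mk = "wv"  [terminal]
11. n7.off = -9  [terminal]
12. n8.depth = true  [terminal]
13. n5.pre = 28  [f.off + 37]
14. n5.lim = 26  [len(h.mk) + 24]
15. n9.cnt = "wu"  ["wu"]
16. n9.fin = 3  [A.val + C.lim - 31]
17. n10.off = 24  [terminal]
18. n9.ok = "ywu"  ["y" ++ B.cnt]
19. n9.env = 19  [len(B.cnt) + 17]
20. n3.tag = 11  [B.env + C.pre - 36]
21. n3.hot = "qy"  ["qy"]
22. n11.fin = 27  [A₀.tag + 16]
23. n11.val = -6  [A₀.tag + S.tag - 19]
24. n12.tag = 30  [A₀.fin + 3]
25. n13.off = 1  [terminal]
26. n14.mk = "uk"  [terminal]
27. n15.val = true  [terminal]
28. n12.live = true  [b.val == true]
29. n16.fin = 12  [A₀.fin + A₀.val - 9]
30. n16.val = 23  [A₀.fin - 4]
31. n17.depth = true  [terminal]
32. n16.tag = 3  [A.fin + A.val - 32]
33. n16.hot = "uq"  ["uq"]
34. n18.val = false  [terminal]
35. n11.tag = 11  [A₀.fin * 3 - 70]
36. n11.hot = "nz"  ["nz"]
37. n0.live = true  [S.tag > 1]

11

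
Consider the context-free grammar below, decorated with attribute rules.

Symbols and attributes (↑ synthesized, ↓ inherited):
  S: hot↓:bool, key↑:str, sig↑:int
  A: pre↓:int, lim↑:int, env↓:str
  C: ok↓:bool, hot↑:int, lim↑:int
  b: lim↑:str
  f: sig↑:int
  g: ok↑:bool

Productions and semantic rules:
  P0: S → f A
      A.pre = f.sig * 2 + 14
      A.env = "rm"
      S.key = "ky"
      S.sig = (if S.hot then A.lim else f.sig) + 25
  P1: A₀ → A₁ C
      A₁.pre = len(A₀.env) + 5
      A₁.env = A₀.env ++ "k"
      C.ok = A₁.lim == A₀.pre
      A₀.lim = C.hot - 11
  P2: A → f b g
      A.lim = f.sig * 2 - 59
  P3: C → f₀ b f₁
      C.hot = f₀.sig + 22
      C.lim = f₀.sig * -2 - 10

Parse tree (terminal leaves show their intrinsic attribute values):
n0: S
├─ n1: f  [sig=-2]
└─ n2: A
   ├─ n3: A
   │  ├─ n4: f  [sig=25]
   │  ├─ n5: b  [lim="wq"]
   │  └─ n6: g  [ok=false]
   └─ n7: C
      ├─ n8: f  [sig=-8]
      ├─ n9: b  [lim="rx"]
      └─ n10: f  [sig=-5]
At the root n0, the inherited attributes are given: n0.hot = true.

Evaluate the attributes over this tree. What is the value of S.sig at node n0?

28

1. n0.hot = true  [given at root]
2. n1.sig = -2  [terminal]
3. n2.pre = 10  [f.sig * 2 + 14]
4. n2.env = "rm"  ["rm"]
5. n3.pre = 7  [len(A₀.env) + 5]
6. n3.env = "rmk"  [A₀.env ++ "k"]
7. n4.sig = 25  [terminal]
8. n5.lim = "wq"  [terminal]
9. n6.ok = false  [terminal]
10. n3.lim = -9  [f.sig * 2 - 59]
11. n7.ok = false  [A₁.lim == A₀.pre]
12. n8.sig = -8  [terminal]
13. n9.lim = "rx"  [terminal]
14. n10.sig = -5  [terminal]
15. n7.hot = 14  [f₀.sig + 22]
16. n7.lim = 6  [f₀.sig * -2 - 10]
17. n2.lim = 3  [C.hot - 11]
18. n0.key = "ky"  ["ky"]
19. n0.sig = 28  [(if S.hot then A.lim else f.sig) + 25]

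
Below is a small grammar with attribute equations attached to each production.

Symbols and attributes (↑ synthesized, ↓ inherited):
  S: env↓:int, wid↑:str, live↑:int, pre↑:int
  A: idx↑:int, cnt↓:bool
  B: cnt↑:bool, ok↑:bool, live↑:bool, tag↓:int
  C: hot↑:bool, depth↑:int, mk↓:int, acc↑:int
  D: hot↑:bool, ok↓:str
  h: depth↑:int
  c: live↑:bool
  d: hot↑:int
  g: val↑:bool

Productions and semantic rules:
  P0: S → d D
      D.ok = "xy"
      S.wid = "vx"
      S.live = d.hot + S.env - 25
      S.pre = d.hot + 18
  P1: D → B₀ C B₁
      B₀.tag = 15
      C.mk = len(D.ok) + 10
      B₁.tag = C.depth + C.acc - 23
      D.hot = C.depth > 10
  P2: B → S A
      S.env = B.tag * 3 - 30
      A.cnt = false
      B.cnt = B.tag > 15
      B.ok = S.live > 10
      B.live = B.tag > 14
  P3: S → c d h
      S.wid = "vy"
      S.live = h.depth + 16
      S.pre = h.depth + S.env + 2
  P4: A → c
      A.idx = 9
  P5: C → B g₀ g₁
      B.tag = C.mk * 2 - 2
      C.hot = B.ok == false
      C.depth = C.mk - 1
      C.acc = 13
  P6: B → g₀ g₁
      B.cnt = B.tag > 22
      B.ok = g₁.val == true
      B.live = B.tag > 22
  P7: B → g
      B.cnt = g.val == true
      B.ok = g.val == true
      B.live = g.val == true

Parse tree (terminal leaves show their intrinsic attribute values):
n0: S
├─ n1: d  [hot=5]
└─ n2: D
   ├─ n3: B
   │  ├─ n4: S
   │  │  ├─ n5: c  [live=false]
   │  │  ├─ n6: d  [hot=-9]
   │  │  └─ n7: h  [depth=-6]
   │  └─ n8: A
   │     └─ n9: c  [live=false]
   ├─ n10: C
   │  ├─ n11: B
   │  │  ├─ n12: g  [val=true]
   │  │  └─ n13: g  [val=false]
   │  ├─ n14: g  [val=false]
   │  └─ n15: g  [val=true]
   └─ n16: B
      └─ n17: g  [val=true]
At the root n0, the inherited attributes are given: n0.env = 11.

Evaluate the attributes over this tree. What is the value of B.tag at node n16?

1

1. n0.env = 11  [given at root]
2. n1.hot = 5  [terminal]
3. n2.ok = "xy"  ["xy"]
4. n3.tag = 15  [15]
5. n4.env = 15  [B.tag * 3 - 30]
6. n5.live = false  [terminal]
7. n6.hot = -9  [terminal]
8. n7.depth = -6  [terminal]
9. n4.wid = "vy"  ["vy"]
10. n4.live = 10  [h.depth + 16]
11. n4.pre = 11  [h.depth + S.env + 2]
12. n8.cnt = false  [false]
13. n9.live = false  [terminal]
14. n8.idx = 9  [9]
15. n3.cnt = false  [B.tag > 15]
16. n3.ok = false  [S.live > 10]
17. n3.live = true  [B.tag > 14]
18. n10.mk = 12  [len(D.ok) + 10]
19. n11.tag = 22  [C.mk * 2 - 2]
20. n12.val = true  [terminal]
21. n13.val = false  [terminal]
22. n11.cnt = false  [B.tag > 22]
23. n11.ok = false  [g₁.val == true]
24. n11.live = false  [B.tag > 22]
25. n14.val = false  [terminal]
26. n15.val = true  [terminal]
27. n10.hot = true  [B.ok == false]
28. n10.depth = 11  [C.mk - 1]
29. n10.acc = 13  [13]
30. n16.tag = 1  [C.depth + C.acc - 23]
31. n17.val = true  [terminal]
32. n16.cnt = true  [g.val == true]
33. n16.ok = true  [g.val == true]
34. n16.live = true  [g.val == true]
35. n2.hot = true  [C.depth > 10]
36. n0.wid = "vx"  ["vx"]
37. n0.live = -9  [d.hot + S.env - 25]
38. n0.pre = 23  [d.hot + 18]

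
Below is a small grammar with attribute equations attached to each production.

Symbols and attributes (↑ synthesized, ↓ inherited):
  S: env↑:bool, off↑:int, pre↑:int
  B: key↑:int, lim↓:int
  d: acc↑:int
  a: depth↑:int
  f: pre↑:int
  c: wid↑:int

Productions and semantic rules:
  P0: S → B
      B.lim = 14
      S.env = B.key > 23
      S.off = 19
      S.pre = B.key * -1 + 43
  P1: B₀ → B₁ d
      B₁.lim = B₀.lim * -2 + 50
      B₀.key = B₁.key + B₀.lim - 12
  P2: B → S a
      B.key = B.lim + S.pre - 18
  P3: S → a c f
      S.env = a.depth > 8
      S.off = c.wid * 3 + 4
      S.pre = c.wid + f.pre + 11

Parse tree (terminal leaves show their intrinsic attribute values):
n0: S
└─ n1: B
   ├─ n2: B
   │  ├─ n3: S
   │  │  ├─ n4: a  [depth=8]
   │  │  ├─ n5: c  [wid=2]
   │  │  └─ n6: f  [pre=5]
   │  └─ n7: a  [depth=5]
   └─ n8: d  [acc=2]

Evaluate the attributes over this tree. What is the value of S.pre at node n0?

1. n1.lim = 14  [14]
2. n2.lim = 22  [B₀.lim * -2 + 50]
3. n4.depth = 8  [terminal]
4. n5.wid = 2  [terminal]
5. n6.pre = 5  [terminal]
6. n3.env = false  [a.depth > 8]
7. n3.off = 10  [c.wid * 3 + 4]
8. n3.pre = 18  [c.wid + f.pre + 11]
9. n7.depth = 5  [terminal]
10. n2.key = 22  [B.lim + S.pre - 18]
11. n8.acc = 2  [terminal]
12. n1.key = 24  [B₁.key + B₀.lim - 12]
13. n0.env = true  [B.key > 23]
14. n0.off = 19  [19]
15. n0.pre = 19  [B.key * -1 + 43]

19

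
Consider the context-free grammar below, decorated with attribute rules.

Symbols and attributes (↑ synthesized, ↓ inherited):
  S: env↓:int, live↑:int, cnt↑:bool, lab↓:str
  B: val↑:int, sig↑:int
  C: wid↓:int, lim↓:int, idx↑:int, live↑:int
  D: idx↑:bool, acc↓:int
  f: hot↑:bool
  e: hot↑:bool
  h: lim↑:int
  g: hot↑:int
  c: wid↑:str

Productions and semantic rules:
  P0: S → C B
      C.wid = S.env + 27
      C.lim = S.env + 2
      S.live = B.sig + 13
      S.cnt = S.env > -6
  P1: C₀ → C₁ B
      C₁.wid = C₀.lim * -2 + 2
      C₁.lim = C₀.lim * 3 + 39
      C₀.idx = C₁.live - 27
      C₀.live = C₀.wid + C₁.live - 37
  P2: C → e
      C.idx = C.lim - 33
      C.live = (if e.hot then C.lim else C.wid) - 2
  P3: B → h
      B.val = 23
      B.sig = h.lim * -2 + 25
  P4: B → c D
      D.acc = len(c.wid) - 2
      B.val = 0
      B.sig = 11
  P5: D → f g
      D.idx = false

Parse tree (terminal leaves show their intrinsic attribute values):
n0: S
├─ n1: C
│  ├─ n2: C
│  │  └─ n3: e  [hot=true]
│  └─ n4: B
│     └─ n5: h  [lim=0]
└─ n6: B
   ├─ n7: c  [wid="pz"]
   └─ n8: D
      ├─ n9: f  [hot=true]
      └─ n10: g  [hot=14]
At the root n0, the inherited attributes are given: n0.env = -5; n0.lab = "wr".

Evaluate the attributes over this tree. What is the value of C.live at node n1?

1. n0.env = -5  [given at root]
2. n0.lab = "wr"  [given at root]
3. n1.wid = 22  [S.env + 27]
4. n1.lim = -3  [S.env + 2]
5. n2.wid = 8  [C₀.lim * -2 + 2]
6. n2.lim = 30  [C₀.lim * 3 + 39]
7. n3.hot = true  [terminal]
8. n2.idx = -3  [C.lim - 33]
9. n2.live = 28  [(if e.hot then C.lim else C.wid) - 2]
10. n5.lim = 0  [terminal]
11. n4.val = 23  [23]
12. n4.sig = 25  [h.lim * -2 + 25]
13. n1.idx = 1  [C₁.live - 27]
14. n1.live = 13  [C₀.wid + C₁.live - 37]
15. n7.wid = "pz"  [terminal]
16. n8.acc = 0  [len(c.wid) - 2]
17. n9.hot = true  [terminal]
18. n10.hot = 14  [terminal]
19. n8.idx = false  [false]
20. n6.val = 0  [0]
21. n6.sig = 11  [11]
22. n0.live = 24  [B.sig + 13]
23. n0.cnt = true  [S.env > -6]

13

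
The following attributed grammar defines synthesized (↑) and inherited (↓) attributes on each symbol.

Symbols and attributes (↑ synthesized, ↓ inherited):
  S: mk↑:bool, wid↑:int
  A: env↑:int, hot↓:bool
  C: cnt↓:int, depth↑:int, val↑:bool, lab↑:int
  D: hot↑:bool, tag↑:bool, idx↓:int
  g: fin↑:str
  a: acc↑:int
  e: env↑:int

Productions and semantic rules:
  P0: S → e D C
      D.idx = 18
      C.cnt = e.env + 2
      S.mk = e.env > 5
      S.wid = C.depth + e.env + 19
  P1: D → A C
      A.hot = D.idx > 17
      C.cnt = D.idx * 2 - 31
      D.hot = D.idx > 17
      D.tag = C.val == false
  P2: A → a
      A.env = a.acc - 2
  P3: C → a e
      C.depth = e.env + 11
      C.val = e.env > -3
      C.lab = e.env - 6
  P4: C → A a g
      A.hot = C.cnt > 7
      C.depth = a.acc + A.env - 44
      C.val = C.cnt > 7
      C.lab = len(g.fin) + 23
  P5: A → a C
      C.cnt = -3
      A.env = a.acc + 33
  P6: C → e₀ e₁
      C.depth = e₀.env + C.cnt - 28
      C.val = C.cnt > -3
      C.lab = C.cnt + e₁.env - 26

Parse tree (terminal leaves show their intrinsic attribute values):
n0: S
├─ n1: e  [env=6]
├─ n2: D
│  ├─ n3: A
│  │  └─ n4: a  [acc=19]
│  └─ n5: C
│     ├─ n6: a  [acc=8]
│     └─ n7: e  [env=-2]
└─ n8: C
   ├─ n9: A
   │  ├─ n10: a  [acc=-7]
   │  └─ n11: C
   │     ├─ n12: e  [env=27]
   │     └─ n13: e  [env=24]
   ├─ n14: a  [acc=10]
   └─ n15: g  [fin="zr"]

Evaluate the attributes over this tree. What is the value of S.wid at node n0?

17

1. n1.env = 6  [terminal]
2. n2.idx = 18  [18]
3. n3.hot = true  [D.idx > 17]
4. n4.acc = 19  [terminal]
5. n3.env = 17  [a.acc - 2]
6. n5.cnt = 5  [D.idx * 2 - 31]
7. n6.acc = 8  [terminal]
8. n7.env = -2  [terminal]
9. n5.depth = 9  [e.env + 11]
10. n5.val = true  [e.env > -3]
11. n5.lab = -8  [e.env - 6]
12. n2.hot = true  [D.idx > 17]
13. n2.tag = false  [C.val == false]
14. n8.cnt = 8  [e.env + 2]
15. n9.hot = true  [C.cnt > 7]
16. n10.acc = -7  [terminal]
17. n11.cnt = -3  [-3]
18. n12.env = 27  [terminal]
19. n13.env = 24  [terminal]
20. n11.depth = -4  [e₀.env + C.cnt - 28]
21. n11.val = false  [C.cnt > -3]
22. n11.lab = -5  [C.cnt + e₁.env - 26]
23. n9.env = 26  [a.acc + 33]
24. n14.acc = 10  [terminal]
25. n15.fin = "zr"  [terminal]
26. n8.depth = -8  [a.acc + A.env - 44]
27. n8.val = true  [C.cnt > 7]
28. n8.lab = 25  [len(g.fin) + 23]
29. n0.mk = true  [e.env > 5]
30. n0.wid = 17  [C.depth + e.env + 19]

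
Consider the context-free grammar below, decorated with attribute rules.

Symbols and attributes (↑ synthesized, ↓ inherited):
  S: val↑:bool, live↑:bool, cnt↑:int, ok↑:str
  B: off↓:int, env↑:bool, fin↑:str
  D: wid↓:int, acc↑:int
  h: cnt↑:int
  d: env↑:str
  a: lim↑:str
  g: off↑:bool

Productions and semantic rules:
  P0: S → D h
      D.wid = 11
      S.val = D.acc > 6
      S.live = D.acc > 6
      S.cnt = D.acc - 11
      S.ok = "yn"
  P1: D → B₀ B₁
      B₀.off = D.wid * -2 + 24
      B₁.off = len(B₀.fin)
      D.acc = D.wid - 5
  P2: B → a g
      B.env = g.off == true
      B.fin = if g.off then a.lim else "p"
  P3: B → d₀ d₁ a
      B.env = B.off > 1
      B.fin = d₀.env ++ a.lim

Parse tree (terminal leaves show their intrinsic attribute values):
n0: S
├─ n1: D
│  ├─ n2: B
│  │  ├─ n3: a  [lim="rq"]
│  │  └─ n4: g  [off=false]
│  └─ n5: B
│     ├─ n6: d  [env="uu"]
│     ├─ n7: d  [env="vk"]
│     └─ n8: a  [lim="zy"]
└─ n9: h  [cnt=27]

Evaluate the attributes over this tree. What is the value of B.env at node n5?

1. n1.wid = 11  [11]
2. n2.off = 2  [D.wid * -2 + 24]
3. n3.lim = "rq"  [terminal]
4. n4.off = false  [terminal]
5. n2.env = false  [g.off == true]
6. n2.fin = "p"  [if g.off then a.lim else "p"]
7. n5.off = 1  [len(B₀.fin)]
8. n6.env = "uu"  [terminal]
9. n7.env = "vk"  [terminal]
10. n8.lim = "zy"  [terminal]
11. n5.env = false  [B.off > 1]
12. n5.fin = "uuzy"  [d₀.env ++ a.lim]
13. n1.acc = 6  [D.wid - 5]
14. n9.cnt = 27  [terminal]
15. n0.val = false  [D.acc > 6]
16. n0.live = false  [D.acc > 6]
17. n0.cnt = -5  [D.acc - 11]
18. n0.ok = "yn"  ["yn"]

false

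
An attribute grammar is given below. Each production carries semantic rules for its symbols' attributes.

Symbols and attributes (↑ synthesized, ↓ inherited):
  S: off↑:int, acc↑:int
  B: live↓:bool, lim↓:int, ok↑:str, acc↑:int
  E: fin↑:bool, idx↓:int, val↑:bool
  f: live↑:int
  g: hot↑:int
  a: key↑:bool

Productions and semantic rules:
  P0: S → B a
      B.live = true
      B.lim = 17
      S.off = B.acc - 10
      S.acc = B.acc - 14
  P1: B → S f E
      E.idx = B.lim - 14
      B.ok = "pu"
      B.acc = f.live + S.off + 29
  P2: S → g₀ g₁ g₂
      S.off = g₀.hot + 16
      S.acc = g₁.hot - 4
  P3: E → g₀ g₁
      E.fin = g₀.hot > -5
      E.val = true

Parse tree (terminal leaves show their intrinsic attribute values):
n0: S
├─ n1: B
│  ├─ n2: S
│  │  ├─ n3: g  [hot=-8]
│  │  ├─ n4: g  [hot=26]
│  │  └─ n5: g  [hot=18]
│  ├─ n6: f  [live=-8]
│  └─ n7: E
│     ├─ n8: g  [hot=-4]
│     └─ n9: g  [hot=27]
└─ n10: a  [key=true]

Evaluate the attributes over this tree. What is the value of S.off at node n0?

1. n1.live = true  [true]
2. n1.lim = 17  [17]
3. n3.hot = -8  [terminal]
4. n4.hot = 26  [terminal]
5. n5.hot = 18  [terminal]
6. n2.off = 8  [g₀.hot + 16]
7. n2.acc = 22  [g₁.hot - 4]
8. n6.live = -8  [terminal]
9. n7.idx = 3  [B.lim - 14]
10. n8.hot = -4  [terminal]
11. n9.hot = 27  [terminal]
12. n7.fin = true  [g₀.hot > -5]
13. n7.val = true  [true]
14. n1.ok = "pu"  ["pu"]
15. n1.acc = 29  [f.live + S.off + 29]
16. n10.key = true  [terminal]
17. n0.off = 19  [B.acc - 10]
18. n0.acc = 15  [B.acc - 14]

19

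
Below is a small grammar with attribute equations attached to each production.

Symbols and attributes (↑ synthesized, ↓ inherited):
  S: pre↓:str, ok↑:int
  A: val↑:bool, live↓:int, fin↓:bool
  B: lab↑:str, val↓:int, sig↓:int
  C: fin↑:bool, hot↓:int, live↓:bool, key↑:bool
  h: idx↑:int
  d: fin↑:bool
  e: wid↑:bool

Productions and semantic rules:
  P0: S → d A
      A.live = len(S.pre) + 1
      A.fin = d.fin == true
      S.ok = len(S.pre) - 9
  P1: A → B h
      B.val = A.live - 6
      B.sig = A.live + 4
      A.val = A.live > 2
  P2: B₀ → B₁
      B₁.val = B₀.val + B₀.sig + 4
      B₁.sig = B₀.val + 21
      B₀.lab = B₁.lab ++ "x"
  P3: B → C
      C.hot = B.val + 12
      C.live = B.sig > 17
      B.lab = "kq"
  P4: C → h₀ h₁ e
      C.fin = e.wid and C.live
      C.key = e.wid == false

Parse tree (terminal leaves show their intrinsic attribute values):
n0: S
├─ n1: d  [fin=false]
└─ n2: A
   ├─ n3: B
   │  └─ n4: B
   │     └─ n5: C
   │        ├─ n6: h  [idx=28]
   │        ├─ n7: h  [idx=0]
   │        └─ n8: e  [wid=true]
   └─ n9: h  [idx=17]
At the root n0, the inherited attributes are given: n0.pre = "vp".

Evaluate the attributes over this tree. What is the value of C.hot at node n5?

20

1. n0.pre = "vp"  [given at root]
2. n1.fin = false  [terminal]
3. n2.live = 3  [len(S.pre) + 1]
4. n2.fin = false  [d.fin == true]
5. n3.val = -3  [A.live - 6]
6. n3.sig = 7  [A.live + 4]
7. n4.val = 8  [B₀.val + B₀.sig + 4]
8. n4.sig = 18  [B₀.val + 21]
9. n5.hot = 20  [B.val + 12]
10. n5.live = true  [B.sig > 17]
11. n6.idx = 28  [terminal]
12. n7.idx = 0  [terminal]
13. n8.wid = true  [terminal]
14. n5.fin = true  [e.wid and C.live]
15. n5.key = false  [e.wid == false]
16. n4.lab = "kq"  ["kq"]
17. n3.lab = "kqx"  [B₁.lab ++ "x"]
18. n9.idx = 17  [terminal]
19. n2.val = true  [A.live > 2]
20. n0.ok = -7  [len(S.pre) - 9]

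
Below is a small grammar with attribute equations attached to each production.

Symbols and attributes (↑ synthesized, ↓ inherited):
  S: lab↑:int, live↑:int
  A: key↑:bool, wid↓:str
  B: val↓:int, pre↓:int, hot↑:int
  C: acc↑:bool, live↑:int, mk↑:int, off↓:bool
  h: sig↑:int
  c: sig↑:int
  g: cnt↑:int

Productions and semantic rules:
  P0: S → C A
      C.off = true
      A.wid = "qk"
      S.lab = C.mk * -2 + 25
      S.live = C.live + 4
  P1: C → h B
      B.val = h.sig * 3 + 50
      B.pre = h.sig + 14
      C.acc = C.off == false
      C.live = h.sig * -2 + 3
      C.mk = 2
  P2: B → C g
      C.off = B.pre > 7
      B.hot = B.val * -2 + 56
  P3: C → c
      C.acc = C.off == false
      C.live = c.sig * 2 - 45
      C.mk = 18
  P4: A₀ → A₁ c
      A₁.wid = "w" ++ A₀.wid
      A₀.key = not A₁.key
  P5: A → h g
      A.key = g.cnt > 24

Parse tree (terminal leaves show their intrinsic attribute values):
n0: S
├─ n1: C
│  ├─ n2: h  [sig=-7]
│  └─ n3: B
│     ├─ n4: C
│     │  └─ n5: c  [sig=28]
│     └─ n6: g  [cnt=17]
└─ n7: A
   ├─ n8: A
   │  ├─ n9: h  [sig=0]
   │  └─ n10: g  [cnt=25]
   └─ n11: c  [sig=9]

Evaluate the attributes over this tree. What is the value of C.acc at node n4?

1. n1.off = true  [true]
2. n2.sig = -7  [terminal]
3. n3.val = 29  [h.sig * 3 + 50]
4. n3.pre = 7  [h.sig + 14]
5. n4.off = false  [B.pre > 7]
6. n5.sig = 28  [terminal]
7. n4.acc = true  [C.off == false]
8. n4.live = 11  [c.sig * 2 - 45]
9. n4.mk = 18  [18]
10. n6.cnt = 17  [terminal]
11. n3.hot = -2  [B.val * -2 + 56]
12. n1.acc = false  [C.off == false]
13. n1.live = 17  [h.sig * -2 + 3]
14. n1.mk = 2  [2]
15. n7.wid = "qk"  ["qk"]
16. n8.wid = "wqk"  ["w" ++ A₀.wid]
17. n9.sig = 0  [terminal]
18. n10.cnt = 25  [terminal]
19. n8.key = true  [g.cnt > 24]
20. n11.sig = 9  [terminal]
21. n7.key = false  [not A₁.key]
22. n0.lab = 21  [C.mk * -2 + 25]
23. n0.live = 21  [C.live + 4]

true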